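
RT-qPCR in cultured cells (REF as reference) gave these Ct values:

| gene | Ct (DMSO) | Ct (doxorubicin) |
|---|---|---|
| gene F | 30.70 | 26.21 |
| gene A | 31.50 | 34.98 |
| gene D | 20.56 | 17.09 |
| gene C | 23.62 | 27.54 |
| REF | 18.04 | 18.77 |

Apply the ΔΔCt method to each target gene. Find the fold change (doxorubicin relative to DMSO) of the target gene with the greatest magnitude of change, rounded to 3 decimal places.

gene F: ΔΔCt = (26.21−18.77) − (30.70−18.04) = 7.44 − 12.66 = -5.22; fold change = 2^5.22 = 37.271
gene A: ΔΔCt = (34.98−18.77) − (31.50−18.04) = 16.21 − 13.46 = 2.75; fold change = 2^-2.75 = 0.149
gene D: ΔΔCt = (17.09−18.77) − (20.56−18.04) = -1.68 − 2.52 = -4.20; fold change = 2^4.20 = 18.379
gene C: ΔΔCt = (27.54−18.77) − (23.62−18.04) = 8.77 − 5.58 = 3.19; fold change = 2^-3.19 = 0.110
gene F has the largest |ΔΔCt| = 5.22.

37.271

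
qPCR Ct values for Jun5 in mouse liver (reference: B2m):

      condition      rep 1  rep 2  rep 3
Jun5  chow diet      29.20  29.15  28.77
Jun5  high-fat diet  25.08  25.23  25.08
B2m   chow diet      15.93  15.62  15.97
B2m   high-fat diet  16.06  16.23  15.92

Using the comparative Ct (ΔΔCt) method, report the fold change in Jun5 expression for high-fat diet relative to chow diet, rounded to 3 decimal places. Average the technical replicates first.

17.630

Mean Ct: Jun5 chow diet 29.040; Jun5 high-fat diet 25.130; B2m chow diet 15.840; B2m high-fat diet 16.070
ΔCt(chow diet) = 29.040 − 15.840 = 13.200
ΔCt(high-fat diet) = 25.130 − 16.070 = 9.060
ΔΔCt = 9.060 − 13.200 = -4.140
Fold change = 2^(−(-4.140)) = 2^4.140 = 17.6305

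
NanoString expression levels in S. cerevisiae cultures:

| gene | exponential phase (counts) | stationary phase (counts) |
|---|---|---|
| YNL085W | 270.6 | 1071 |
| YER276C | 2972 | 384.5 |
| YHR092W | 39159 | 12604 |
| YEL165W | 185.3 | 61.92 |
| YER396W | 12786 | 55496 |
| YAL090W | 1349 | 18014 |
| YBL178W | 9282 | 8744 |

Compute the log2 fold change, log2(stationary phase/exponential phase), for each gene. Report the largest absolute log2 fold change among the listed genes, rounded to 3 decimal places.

log2(1071/270.6) = 1.985  (YNL085W)
log2(384.5/2972) = -2.950  (YER276C)
log2(12604/39159) = -1.635  (YHR092W)
log2(61.92/185.3) = -1.581  (YEL165W)
log2(55496/12786) = 2.118  (YER396W)
log2(18014/1349) = 3.739  (YAL090W)
log2(8744/9282) = -0.086  (YBL178W)
The largest magnitude belongs to YAL090W.

3.739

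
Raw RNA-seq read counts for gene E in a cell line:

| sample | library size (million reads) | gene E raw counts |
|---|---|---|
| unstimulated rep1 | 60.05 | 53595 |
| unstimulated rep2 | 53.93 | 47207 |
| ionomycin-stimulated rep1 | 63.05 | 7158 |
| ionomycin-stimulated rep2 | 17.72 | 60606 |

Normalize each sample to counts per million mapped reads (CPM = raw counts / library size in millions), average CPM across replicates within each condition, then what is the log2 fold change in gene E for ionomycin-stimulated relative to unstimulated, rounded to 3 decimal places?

0.999

CPM(unstimulated rep1) = 53595 / 60.05 = 892.5062
CPM(unstimulated rep2) = 47207 / 53.93 = 875.3384
CPM(ionomycin-stimulated rep1) = 7158 / 63.05 = 113.5289
CPM(ionomycin-stimulated rep2) = 60606 / 17.72 = 3420.2032
mean CPM(unstimulated) = 883.9223; mean CPM(ionomycin-stimulated) = 1766.8661
Fold change = 1766.8661 / 883.9223 = 1.99889
log2(1.99889) = 0.9992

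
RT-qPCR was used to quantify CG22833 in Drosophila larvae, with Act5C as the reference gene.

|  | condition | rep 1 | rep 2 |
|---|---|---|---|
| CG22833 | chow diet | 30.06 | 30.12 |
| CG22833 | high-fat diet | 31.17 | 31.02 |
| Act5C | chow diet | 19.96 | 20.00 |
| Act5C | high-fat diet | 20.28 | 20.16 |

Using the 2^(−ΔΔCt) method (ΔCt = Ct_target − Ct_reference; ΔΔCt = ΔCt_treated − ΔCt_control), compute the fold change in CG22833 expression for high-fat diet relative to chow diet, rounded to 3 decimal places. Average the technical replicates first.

0.588

Mean Ct: CG22833 chow diet 30.090; CG22833 high-fat diet 31.095; Act5C chow diet 19.980; Act5C high-fat diet 20.220
ΔCt(chow diet) = 30.090 − 19.980 = 10.110
ΔCt(high-fat diet) = 31.095 − 20.220 = 10.875
ΔΔCt = 10.875 − 10.110 = 0.765
Fold change = 2^(−0.765) = 0.5885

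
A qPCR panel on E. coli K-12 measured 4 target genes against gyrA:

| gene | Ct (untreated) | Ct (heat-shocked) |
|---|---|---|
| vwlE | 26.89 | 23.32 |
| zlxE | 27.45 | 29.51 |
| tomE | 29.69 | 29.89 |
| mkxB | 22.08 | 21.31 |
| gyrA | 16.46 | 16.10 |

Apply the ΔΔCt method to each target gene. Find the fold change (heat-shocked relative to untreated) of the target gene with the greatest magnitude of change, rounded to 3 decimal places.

vwlE: ΔΔCt = (23.32−16.10) − (26.89−16.46) = 7.22 − 10.43 = -3.21; fold change = 2^3.21 = 9.254
zlxE: ΔΔCt = (29.51−16.10) − (27.45−16.46) = 13.41 − 10.99 = 2.42; fold change = 2^-2.42 = 0.187
tomE: ΔΔCt = (29.89−16.10) − (29.69−16.46) = 13.79 − 13.23 = 0.56; fold change = 2^-0.56 = 0.678
mkxB: ΔΔCt = (21.31−16.10) − (22.08−16.46) = 5.21 − 5.62 = -0.41; fold change = 2^0.41 = 1.329
vwlE has the largest |ΔΔCt| = 3.21.

9.254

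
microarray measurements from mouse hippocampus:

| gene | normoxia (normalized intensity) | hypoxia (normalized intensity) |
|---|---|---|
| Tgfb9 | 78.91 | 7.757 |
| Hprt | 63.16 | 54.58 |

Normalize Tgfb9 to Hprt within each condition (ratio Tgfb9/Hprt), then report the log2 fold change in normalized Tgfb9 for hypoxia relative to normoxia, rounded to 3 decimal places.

-3.136

Tgfb9/Hprt (normoxia) = 78.91 / 63.16 = 1.2494
Tgfb9/Hprt (hypoxia) = 7.757 / 54.58 = 0.14212
Fold change = 0.14212 / 1.2494 = 0.1138
log2(0.1138) = -3.1360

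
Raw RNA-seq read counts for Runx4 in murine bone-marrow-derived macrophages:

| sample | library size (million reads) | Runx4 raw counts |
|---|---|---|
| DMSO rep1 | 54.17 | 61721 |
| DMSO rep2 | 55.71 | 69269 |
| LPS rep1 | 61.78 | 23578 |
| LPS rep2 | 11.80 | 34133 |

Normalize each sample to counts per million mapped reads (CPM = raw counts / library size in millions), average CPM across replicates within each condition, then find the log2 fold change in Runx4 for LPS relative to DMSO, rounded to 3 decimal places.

0.459

CPM(DMSO rep1) = 61721 / 54.17 = 1139.3945
CPM(DMSO rep2) = 69269 / 55.71 = 1243.3854
CPM(LPS rep1) = 23578 / 61.78 = 381.6445
CPM(LPS rep2) = 34133 / 11.80 = 2892.6271
mean CPM(DMSO) = 1191.3899; mean CPM(LPS) = 1637.1358
Fold change = 1637.1358 / 1191.3899 = 1.37414
log2(1.37414) = 0.4585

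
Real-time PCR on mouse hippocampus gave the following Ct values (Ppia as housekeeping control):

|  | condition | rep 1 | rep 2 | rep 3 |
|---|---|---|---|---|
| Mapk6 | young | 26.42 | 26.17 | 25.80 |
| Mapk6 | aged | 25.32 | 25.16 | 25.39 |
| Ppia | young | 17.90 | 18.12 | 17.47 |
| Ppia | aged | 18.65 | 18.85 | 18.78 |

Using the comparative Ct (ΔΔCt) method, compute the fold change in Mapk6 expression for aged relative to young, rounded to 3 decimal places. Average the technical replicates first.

3.411

Mean Ct: Mapk6 young 26.130; Mapk6 aged 25.290; Ppia young 17.830; Ppia aged 18.760
ΔCt(young) = 26.130 − 17.830 = 8.300
ΔCt(aged) = 25.290 − 18.760 = 6.530
ΔΔCt = 6.530 − 8.300 = -1.770
Fold change = 2^(−(-1.770)) = 2^1.770 = 3.4105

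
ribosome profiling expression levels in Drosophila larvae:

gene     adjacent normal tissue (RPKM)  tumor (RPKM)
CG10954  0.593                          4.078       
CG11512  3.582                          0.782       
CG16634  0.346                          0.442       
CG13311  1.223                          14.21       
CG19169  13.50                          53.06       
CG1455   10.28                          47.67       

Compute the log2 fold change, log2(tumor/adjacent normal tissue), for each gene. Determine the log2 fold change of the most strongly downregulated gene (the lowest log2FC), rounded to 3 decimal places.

log2(4.078/0.593) = 2.782  (CG10954)
log2(0.782/3.582) = -2.196  (CG11512)
log2(0.442/0.346) = 0.353  (CG16634)
log2(14.21/1.223) = 3.538  (CG13311)
log2(53.06/13.50) = 1.975  (CG19169)
log2(47.67/10.28) = 2.213  (CG1455)
CG11512 is most strongly downregulated.

-2.196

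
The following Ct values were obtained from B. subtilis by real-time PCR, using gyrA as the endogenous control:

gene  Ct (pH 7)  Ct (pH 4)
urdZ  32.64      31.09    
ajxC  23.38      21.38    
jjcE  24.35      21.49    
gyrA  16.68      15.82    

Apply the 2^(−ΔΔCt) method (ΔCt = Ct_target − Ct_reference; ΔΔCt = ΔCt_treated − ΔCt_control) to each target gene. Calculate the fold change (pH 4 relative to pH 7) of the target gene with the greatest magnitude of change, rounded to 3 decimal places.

4.000

urdZ: ΔΔCt = (31.09−15.82) − (32.64−16.68) = 15.27 − 15.96 = -0.69; fold change = 2^0.69 = 1.613
ajxC: ΔΔCt = (21.38−15.82) − (23.38−16.68) = 5.56 − 6.70 = -1.14; fold change = 2^1.14 = 2.204
jjcE: ΔΔCt = (21.49−15.82) − (24.35−16.68) = 5.67 − 7.67 = -2.00; fold change = 2^2.00 = 4.000
jjcE has the largest |ΔΔCt| = 2.00.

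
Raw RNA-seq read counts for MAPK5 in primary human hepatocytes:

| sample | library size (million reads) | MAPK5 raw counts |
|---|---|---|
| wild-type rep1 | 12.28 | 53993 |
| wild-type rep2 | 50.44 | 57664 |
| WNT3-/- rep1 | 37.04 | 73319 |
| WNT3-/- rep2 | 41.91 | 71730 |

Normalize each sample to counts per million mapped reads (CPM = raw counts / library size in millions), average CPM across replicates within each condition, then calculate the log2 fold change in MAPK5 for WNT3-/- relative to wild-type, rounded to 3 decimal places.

-0.586

CPM(wild-type rep1) = 53993 / 12.28 = 4396.8241
CPM(wild-type rep2) = 57664 / 50.44 = 1143.2197
CPM(WNT3-/- rep1) = 73319 / 37.04 = 1979.4546
CPM(WNT3-/- rep2) = 71730 / 41.91 = 1711.5247
mean CPM(wild-type) = 2770.0219; mean CPM(WNT3-/-) = 1845.4897
Fold change = 1845.4897 / 2770.0219 = 0.66624
log2(0.66624) = -0.5859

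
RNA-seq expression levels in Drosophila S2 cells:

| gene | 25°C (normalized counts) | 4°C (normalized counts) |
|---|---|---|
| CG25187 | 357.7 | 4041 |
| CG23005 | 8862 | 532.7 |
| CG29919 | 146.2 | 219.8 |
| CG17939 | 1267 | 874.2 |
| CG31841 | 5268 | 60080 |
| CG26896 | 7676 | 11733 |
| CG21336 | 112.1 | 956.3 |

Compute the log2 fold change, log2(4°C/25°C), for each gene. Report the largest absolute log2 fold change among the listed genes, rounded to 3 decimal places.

log2(4041/357.7) = 3.498  (CG25187)
log2(532.7/8862) = -4.056  (CG23005)
log2(219.8/146.2) = 0.588  (CG29919)
log2(874.2/1267) = -0.535  (CG17939)
log2(60080/5268) = 3.512  (CG31841)
log2(11733/7676) = 0.612  (CG26896)
log2(956.3/112.1) = 3.093  (CG21336)
The largest magnitude belongs to CG23005.

4.056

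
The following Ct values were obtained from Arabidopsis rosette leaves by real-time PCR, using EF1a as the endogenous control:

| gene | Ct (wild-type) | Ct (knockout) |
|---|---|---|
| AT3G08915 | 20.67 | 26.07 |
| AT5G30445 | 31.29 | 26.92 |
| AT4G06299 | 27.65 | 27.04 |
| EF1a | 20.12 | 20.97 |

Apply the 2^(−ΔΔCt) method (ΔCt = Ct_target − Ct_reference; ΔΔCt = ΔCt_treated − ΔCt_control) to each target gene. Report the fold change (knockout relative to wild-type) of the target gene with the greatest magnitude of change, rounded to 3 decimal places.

AT3G08915: ΔΔCt = (26.07−20.97) − (20.67−20.12) = 5.10 − 0.55 = 4.55; fold change = 2^-4.55 = 0.043
AT5G30445: ΔΔCt = (26.92−20.97) − (31.29−20.12) = 5.95 − 11.17 = -5.22; fold change = 2^5.22 = 37.271
AT4G06299: ΔΔCt = (27.04−20.97) − (27.65−20.12) = 6.07 − 7.53 = -1.46; fold change = 2^1.46 = 2.751
AT5G30445 has the largest |ΔΔCt| = 5.22.

37.271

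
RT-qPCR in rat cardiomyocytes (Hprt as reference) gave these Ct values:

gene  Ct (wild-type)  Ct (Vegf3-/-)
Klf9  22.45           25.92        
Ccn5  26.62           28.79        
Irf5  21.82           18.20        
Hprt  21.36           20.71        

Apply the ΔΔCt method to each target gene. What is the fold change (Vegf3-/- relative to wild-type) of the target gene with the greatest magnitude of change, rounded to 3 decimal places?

Klf9: ΔΔCt = (25.92−20.71) − (22.45−21.36) = 5.21 − 1.09 = 4.12; fold change = 2^-4.12 = 0.058
Ccn5: ΔΔCt = (28.79−20.71) − (26.62−21.36) = 8.08 − 5.26 = 2.82; fold change = 2^-2.82 = 0.142
Irf5: ΔΔCt = (18.20−20.71) − (21.82−21.36) = -2.51 − 0.46 = -2.97; fold change = 2^2.97 = 7.835
Klf9 has the largest |ΔΔCt| = 4.12.

0.058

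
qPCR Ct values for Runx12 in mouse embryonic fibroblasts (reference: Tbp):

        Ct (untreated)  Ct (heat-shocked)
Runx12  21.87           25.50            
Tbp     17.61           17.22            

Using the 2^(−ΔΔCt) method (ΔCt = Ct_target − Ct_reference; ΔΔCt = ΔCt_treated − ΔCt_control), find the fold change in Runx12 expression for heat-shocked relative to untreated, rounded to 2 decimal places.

ΔCt(untreated) = 21.870 − 17.610 = 4.260
ΔCt(heat-shocked) = 25.500 − 17.220 = 8.280
ΔΔCt = 8.280 − 4.260 = 4.020
Fold change = 2^(−4.020) = 0.062

0.06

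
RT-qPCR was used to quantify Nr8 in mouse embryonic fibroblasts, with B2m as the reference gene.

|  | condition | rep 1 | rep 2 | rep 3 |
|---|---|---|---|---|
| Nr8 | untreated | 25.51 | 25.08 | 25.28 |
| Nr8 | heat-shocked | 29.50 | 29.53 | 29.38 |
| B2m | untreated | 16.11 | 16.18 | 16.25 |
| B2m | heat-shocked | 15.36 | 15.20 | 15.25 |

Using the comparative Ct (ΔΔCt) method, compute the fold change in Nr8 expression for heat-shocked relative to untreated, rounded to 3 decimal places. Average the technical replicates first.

0.029

Mean Ct: Nr8 untreated 25.290; Nr8 heat-shocked 29.470; B2m untreated 16.180; B2m heat-shocked 15.270
ΔCt(untreated) = 25.290 − 16.180 = 9.110
ΔCt(heat-shocked) = 29.470 − 15.270 = 14.200
ΔΔCt = 14.200 − 9.110 = 5.090
Fold change = 2^(−5.090) = 0.0294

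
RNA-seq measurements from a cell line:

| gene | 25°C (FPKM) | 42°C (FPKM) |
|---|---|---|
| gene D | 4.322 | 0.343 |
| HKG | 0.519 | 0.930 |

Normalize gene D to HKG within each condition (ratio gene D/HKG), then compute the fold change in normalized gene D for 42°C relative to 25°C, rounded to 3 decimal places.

0.044

gene D/HKG (25°C) = 4.322 / 0.519 = 8.3276
gene D/HKG (42°C) = 0.343 / 0.930 = 0.36882
Fold change = 0.36882 / 8.3276 = 0.0443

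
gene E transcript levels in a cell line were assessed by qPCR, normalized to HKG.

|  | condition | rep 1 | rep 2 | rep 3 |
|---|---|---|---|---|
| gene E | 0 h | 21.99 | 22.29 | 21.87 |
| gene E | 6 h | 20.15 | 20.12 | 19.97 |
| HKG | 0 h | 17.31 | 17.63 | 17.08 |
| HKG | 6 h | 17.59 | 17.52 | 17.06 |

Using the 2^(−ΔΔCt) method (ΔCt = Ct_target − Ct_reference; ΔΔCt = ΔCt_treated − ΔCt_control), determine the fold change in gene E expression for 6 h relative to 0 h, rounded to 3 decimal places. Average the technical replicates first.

4.056

Mean Ct: gene E 0 h 22.050; gene E 6 h 20.080; HKG 0 h 17.340; HKG 6 h 17.390
ΔCt(0 h) = 22.050 − 17.340 = 4.710
ΔCt(6 h) = 20.080 − 17.390 = 2.690
ΔΔCt = 2.690 − 4.710 = -2.020
Fold change = 2^(−(-2.020)) = 2^2.020 = 4.0558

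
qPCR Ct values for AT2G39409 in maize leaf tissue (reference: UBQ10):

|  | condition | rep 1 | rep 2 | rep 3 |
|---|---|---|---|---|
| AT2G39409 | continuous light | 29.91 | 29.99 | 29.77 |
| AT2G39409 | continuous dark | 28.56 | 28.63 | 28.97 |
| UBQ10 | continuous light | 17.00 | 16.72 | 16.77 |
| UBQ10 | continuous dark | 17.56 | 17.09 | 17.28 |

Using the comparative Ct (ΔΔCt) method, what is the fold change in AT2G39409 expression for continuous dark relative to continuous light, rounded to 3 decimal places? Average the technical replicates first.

Mean Ct: AT2G39409 continuous light 29.890; AT2G39409 continuous dark 28.720; UBQ10 continuous light 16.830; UBQ10 continuous dark 17.310
ΔCt(continuous light) = 29.890 − 16.830 = 13.060
ΔCt(continuous dark) = 28.720 − 17.310 = 11.410
ΔΔCt = 11.410 − 13.060 = -1.650
Fold change = 2^(−(-1.650)) = 2^1.650 = 3.1383

3.138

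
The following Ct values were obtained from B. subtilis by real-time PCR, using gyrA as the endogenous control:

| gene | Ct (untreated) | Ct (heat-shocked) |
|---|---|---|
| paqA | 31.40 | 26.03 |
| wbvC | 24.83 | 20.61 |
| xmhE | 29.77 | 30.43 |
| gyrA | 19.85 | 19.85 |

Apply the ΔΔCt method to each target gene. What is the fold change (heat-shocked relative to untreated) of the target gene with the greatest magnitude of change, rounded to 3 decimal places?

paqA: ΔΔCt = (26.03−19.85) − (31.40−19.85) = 6.18 − 11.55 = -5.37; fold change = 2^5.37 = 41.355
wbvC: ΔΔCt = (20.61−19.85) − (24.83−19.85) = 0.76 − 4.98 = -4.22; fold change = 2^4.22 = 18.636
xmhE: ΔΔCt = (30.43−19.85) − (29.77−19.85) = 10.58 − 9.92 = 0.66; fold change = 2^-0.66 = 0.633
paqA has the largest |ΔΔCt| = 5.37.

41.355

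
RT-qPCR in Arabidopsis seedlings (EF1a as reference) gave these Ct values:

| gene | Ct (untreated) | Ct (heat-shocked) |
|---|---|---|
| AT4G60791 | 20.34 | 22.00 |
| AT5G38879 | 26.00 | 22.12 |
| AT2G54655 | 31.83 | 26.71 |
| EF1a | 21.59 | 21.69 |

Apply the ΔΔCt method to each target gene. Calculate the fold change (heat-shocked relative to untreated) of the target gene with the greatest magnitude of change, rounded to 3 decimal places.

37.271

AT4G60791: ΔΔCt = (22.00−21.69) − (20.34−21.59) = 0.31 − (-1.25) = 1.56; fold change = 2^-1.56 = 0.339
AT5G38879: ΔΔCt = (22.12−21.69) − (26.00−21.59) = 0.43 − 4.41 = -3.98; fold change = 2^3.98 = 15.780
AT2G54655: ΔΔCt = (26.71−21.69) − (31.83−21.59) = 5.02 − 10.24 = -5.22; fold change = 2^5.22 = 37.271
AT2G54655 has the largest |ΔΔCt| = 5.22.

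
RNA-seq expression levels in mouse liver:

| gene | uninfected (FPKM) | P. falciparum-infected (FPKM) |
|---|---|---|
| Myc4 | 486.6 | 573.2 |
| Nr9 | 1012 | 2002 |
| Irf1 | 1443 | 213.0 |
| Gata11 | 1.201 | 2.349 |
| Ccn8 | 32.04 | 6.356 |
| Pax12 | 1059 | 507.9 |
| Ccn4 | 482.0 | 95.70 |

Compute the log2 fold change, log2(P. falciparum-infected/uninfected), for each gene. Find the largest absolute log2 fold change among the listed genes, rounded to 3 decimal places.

2.760

log2(573.2/486.6) = 0.236  (Myc4)
log2(2002/1012) = 0.984  (Nr9)
log2(213.0/1443) = -2.760  (Irf1)
log2(2.349/1.201) = 0.968  (Gata11)
log2(6.356/32.04) = -2.334  (Ccn8)
log2(507.9/1059) = -1.060  (Pax12)
log2(95.70/482.0) = -2.332  (Ccn4)
The largest magnitude belongs to Irf1.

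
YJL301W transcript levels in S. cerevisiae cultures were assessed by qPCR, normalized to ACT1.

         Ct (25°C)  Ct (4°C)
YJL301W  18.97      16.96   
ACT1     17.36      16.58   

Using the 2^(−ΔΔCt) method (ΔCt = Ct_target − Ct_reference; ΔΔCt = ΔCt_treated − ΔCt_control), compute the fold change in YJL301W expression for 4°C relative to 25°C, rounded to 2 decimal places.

ΔCt(25°C) = 18.970 − 17.360 = 1.610
ΔCt(4°C) = 16.960 − 16.580 = 0.380
ΔΔCt = 0.380 − 1.610 = -1.230
Fold change = 2^(−(-1.230)) = 2^1.230 = 2.346

2.35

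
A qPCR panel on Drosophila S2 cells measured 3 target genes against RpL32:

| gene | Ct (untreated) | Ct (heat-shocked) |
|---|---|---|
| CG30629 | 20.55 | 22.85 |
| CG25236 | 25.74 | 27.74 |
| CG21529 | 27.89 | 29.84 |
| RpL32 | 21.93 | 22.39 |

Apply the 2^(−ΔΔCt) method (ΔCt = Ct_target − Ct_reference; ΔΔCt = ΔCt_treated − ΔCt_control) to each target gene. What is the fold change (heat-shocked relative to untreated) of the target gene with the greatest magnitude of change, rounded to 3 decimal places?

CG30629: ΔΔCt = (22.85−22.39) − (20.55−21.93) = 0.46 − (-1.38) = 1.84; fold change = 2^-1.84 = 0.279
CG25236: ΔΔCt = (27.74−22.39) − (25.74−21.93) = 5.35 − 3.81 = 1.54; fold change = 2^-1.54 = 0.344
CG21529: ΔΔCt = (29.84−22.39) − (27.89−21.93) = 7.45 − 5.96 = 1.49; fold change = 2^-1.49 = 0.356
CG30629 has the largest |ΔΔCt| = 1.84.

0.279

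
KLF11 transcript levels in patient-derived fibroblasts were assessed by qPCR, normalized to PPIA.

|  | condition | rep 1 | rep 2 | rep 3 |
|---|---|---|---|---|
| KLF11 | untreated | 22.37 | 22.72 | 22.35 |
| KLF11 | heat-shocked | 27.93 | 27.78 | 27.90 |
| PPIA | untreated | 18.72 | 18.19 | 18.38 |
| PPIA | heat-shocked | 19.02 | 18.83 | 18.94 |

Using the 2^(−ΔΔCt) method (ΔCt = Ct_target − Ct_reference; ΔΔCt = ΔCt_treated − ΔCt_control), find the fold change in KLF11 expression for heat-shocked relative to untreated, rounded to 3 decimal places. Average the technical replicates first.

Mean Ct: KLF11 untreated 22.480; KLF11 heat-shocked 27.870; PPIA untreated 18.430; PPIA heat-shocked 18.930
ΔCt(untreated) = 22.480 − 18.430 = 4.050
ΔCt(heat-shocked) = 27.870 − 18.930 = 8.940
ΔΔCt = 8.940 − 4.050 = 4.890
Fold change = 2^(−4.890) = 0.0337

0.034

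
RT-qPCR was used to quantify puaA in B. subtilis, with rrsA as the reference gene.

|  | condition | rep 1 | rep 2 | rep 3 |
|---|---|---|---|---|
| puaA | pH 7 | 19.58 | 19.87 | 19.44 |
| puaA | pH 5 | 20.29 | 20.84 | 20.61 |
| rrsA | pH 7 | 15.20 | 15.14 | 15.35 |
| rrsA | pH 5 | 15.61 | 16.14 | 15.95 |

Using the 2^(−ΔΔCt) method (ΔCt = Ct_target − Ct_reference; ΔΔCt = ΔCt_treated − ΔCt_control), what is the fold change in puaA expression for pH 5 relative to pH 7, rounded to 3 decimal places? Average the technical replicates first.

Mean Ct: puaA pH 7 19.630; puaA pH 5 20.580; rrsA pH 7 15.230; rrsA pH 5 15.900
ΔCt(pH 7) = 19.630 − 15.230 = 4.400
ΔCt(pH 5) = 20.580 − 15.900 = 4.680
ΔΔCt = 4.680 − 4.400 = 0.280
Fold change = 2^(−0.280) = 0.8236

0.824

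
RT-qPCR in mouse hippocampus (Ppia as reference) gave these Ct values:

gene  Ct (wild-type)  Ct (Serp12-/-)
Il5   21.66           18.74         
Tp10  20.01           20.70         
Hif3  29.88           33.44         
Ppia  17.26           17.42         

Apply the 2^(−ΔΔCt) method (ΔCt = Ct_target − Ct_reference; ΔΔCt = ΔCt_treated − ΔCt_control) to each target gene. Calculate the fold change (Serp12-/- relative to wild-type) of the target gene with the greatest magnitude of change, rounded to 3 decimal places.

Il5: ΔΔCt = (18.74−17.42) − (21.66−17.26) = 1.32 − 4.40 = -3.08; fold change = 2^3.08 = 8.456
Tp10: ΔΔCt = (20.70−17.42) − (20.01−17.26) = 3.28 − 2.75 = 0.53; fold change = 2^-0.53 = 0.693
Hif3: ΔΔCt = (33.44−17.42) − (29.88−17.26) = 16.02 − 12.62 = 3.40; fold change = 2^-3.40 = 0.095
Hif3 has the largest |ΔΔCt| = 3.40.

0.095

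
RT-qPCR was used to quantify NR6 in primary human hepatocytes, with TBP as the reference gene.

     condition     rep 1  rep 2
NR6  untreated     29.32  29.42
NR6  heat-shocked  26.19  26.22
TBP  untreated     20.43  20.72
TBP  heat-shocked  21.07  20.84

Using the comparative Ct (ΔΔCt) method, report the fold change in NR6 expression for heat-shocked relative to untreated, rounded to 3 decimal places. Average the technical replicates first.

Mean Ct: NR6 untreated 29.370; NR6 heat-shocked 26.205; TBP untreated 20.575; TBP heat-shocked 20.955
ΔCt(untreated) = 29.370 − 20.575 = 8.795
ΔCt(heat-shocked) = 26.205 − 20.955 = 5.250
ΔΔCt = 5.250 − 8.795 = -3.545
Fold change = 2^(−(-3.545)) = 2^3.545 = 11.6722

11.672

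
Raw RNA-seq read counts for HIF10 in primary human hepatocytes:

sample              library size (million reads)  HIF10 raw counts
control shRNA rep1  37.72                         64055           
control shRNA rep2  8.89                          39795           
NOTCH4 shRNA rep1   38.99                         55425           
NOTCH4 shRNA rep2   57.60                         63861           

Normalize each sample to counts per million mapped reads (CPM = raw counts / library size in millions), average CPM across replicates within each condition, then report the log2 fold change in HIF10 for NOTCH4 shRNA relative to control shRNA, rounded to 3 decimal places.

-1.287

CPM(control shRNA rep1) = 64055 / 37.72 = 1698.1707
CPM(control shRNA rep2) = 39795 / 8.89 = 4476.3780
CPM(NOTCH4 shRNA rep1) = 55425 / 38.99 = 1421.5183
CPM(NOTCH4 shRNA rep2) = 63861 / 57.60 = 1108.6979
mean CPM(control shRNA) = 3087.2743; mean CPM(NOTCH4 shRNA) = 1265.1081
Fold change = 1265.1081 / 3087.2743 = 0.40978
log2(0.40978) = -1.2871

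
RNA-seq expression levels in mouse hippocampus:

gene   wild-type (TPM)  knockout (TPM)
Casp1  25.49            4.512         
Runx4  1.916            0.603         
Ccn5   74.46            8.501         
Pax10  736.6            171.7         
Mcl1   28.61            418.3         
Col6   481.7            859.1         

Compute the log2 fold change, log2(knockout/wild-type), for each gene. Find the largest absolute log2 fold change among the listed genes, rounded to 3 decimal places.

3.870

log2(4.512/25.49) = -2.498  (Casp1)
log2(0.603/1.916) = -1.668  (Runx4)
log2(8.501/74.46) = -3.131  (Ccn5)
log2(171.7/736.6) = -2.101  (Pax10)
log2(418.3/28.61) = 3.870  (Mcl1)
log2(859.1/481.7) = 0.835  (Col6)
The largest magnitude belongs to Mcl1.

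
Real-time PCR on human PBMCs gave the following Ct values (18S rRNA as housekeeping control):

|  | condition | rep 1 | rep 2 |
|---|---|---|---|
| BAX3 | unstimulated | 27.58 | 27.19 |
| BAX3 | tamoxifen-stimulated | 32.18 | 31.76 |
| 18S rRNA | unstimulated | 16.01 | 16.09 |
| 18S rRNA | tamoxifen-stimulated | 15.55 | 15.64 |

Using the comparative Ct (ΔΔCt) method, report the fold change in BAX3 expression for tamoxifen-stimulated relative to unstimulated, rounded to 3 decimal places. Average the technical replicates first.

0.030

Mean Ct: BAX3 unstimulated 27.385; BAX3 tamoxifen-stimulated 31.970; 18S rRNA unstimulated 16.050; 18S rRNA tamoxifen-stimulated 15.595
ΔCt(unstimulated) = 27.385 − 16.050 = 11.335
ΔCt(tamoxifen-stimulated) = 31.970 − 15.595 = 16.375
ΔΔCt = 16.375 − 11.335 = 5.040
Fold change = 2^(−5.040) = 0.0304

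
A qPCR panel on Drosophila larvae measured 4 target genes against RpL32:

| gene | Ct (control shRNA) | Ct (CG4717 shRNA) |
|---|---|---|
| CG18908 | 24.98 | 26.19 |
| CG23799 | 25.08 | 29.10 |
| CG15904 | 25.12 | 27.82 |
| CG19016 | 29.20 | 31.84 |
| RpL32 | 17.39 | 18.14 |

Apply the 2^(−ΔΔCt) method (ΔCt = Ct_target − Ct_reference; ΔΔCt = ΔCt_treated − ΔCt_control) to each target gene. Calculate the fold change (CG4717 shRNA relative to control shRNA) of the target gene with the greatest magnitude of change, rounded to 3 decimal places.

CG18908: ΔΔCt = (26.19−18.14) − (24.98−17.39) = 8.05 − 7.59 = 0.46; fold change = 2^-0.46 = 0.727
CG23799: ΔΔCt = (29.10−18.14) − (25.08−17.39) = 10.96 − 7.69 = 3.27; fold change = 2^-3.27 = 0.104
CG15904: ΔΔCt = (27.82−18.14) − (25.12−17.39) = 9.68 − 7.73 = 1.95; fold change = 2^-1.95 = 0.259
CG19016: ΔΔCt = (31.84−18.14) − (29.20−17.39) = 13.70 − 11.81 = 1.89; fold change = 2^-1.89 = 0.270
CG23799 has the largest |ΔΔCt| = 3.27.

0.104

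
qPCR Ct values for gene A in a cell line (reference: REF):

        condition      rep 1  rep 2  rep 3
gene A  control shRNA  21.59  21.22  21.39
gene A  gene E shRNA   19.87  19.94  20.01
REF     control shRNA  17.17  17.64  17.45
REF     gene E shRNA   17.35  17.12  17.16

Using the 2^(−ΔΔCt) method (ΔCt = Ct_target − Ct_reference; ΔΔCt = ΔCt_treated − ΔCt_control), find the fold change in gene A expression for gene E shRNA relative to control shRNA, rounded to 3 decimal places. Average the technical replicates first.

2.378

Mean Ct: gene A control shRNA 21.400; gene A gene E shRNA 19.940; REF control shRNA 17.420; REF gene E shRNA 17.210
ΔCt(control shRNA) = 21.400 − 17.420 = 3.980
ΔCt(gene E shRNA) = 19.940 − 17.210 = 2.730
ΔΔCt = 2.730 − 3.980 = -1.250
Fold change = 2^(−(-1.250)) = 2^1.250 = 2.3784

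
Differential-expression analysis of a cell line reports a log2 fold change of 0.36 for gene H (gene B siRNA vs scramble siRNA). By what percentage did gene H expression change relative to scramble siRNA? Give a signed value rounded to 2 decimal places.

Fold change = 2^(0.36) = 1.2834
Percent change = (FC − 1) × 100% = (1.2834 − 1) × 100 = 28.34%

28.34%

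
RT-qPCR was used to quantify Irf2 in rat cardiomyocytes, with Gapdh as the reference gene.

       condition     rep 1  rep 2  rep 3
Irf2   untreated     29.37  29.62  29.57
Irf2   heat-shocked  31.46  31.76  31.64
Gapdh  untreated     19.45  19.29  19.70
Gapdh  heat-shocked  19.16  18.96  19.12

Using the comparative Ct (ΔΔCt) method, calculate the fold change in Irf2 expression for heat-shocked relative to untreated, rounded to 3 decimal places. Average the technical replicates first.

0.177

Mean Ct: Irf2 untreated 29.520; Irf2 heat-shocked 31.620; Gapdh untreated 19.480; Gapdh heat-shocked 19.080
ΔCt(untreated) = 29.520 − 19.480 = 10.040
ΔCt(heat-shocked) = 31.620 − 19.080 = 12.540
ΔΔCt = 12.540 − 10.040 = 2.500
Fold change = 2^(−2.500) = 0.1768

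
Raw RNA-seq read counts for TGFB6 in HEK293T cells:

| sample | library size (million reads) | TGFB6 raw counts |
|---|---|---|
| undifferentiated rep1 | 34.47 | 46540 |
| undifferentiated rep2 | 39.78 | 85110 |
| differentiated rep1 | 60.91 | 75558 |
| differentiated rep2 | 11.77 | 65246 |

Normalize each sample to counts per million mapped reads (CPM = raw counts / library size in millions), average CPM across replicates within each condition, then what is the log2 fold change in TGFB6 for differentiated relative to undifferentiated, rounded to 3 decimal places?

0.959

CPM(undifferentiated rep1) = 46540 / 34.47 = 1350.1596
CPM(undifferentiated rep2) = 85110 / 39.78 = 2139.5173
CPM(differentiated rep1) = 75558 / 60.91 = 1240.4860
CPM(differentiated rep2) = 65246 / 11.77 = 5543.4155
mean CPM(undifferentiated) = 1744.8385; mean CPM(differentiated) = 3391.9507
Fold change = 3391.9507 / 1744.8385 = 1.94399
log2(1.94399) = 0.9590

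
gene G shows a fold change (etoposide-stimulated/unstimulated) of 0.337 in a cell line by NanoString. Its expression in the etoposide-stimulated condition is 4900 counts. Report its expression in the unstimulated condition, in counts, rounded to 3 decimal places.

14540.059

unstimulated expression = 4900 / 0.337 = 14540.059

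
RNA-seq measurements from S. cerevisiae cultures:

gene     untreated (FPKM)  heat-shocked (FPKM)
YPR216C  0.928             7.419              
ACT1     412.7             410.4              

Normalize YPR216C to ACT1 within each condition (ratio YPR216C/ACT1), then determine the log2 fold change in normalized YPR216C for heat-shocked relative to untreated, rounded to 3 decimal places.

3.007

YPR216C/ACT1 (untreated) = 0.928 / 412.7 = 0.0022486
YPR216C/ACT1 (heat-shocked) = 7.419 / 410.4 = 0.018077
Fold change = 0.018077 / 0.0022486 = 8.0394
log2(8.0394) = 3.0071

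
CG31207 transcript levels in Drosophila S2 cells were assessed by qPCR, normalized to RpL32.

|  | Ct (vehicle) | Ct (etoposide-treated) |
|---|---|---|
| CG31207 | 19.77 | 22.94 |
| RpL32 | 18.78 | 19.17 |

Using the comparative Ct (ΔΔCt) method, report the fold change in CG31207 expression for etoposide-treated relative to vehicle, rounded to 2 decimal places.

ΔCt(vehicle) = 19.770 − 18.780 = 0.990
ΔCt(etoposide-treated) = 22.940 − 19.170 = 3.770
ΔΔCt = 3.770 − 0.990 = 2.780
Fold change = 2^(−2.780) = 0.146

0.15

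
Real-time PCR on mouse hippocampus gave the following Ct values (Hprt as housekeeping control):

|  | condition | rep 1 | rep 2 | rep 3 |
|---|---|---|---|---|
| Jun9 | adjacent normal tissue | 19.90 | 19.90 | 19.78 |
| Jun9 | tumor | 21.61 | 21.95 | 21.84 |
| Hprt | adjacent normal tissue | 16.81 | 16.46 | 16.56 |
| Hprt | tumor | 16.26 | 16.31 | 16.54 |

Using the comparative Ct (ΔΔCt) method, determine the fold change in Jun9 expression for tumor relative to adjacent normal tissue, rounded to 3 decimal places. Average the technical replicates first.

Mean Ct: Jun9 adjacent normal tissue 19.860; Jun9 tumor 21.800; Hprt adjacent normal tissue 16.610; Hprt tumor 16.370
ΔCt(adjacent normal tissue) = 19.860 − 16.610 = 3.250
ΔCt(tumor) = 21.800 − 16.370 = 5.430
ΔΔCt = 5.430 − 3.250 = 2.180
Fold change = 2^(−2.180) = 0.2207

0.221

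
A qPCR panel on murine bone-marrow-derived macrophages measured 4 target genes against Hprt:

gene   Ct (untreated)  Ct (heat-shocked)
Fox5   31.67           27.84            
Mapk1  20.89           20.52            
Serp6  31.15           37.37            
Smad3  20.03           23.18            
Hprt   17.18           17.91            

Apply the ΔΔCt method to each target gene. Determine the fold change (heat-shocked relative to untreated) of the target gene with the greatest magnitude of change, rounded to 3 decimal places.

Fox5: ΔΔCt = (27.84−17.91) − (31.67−17.18) = 9.93 − 14.49 = -4.56; fold change = 2^4.56 = 23.588
Mapk1: ΔΔCt = (20.52−17.91) − (20.89−17.18) = 2.61 − 3.71 = -1.10; fold change = 2^1.10 = 2.144
Serp6: ΔΔCt = (37.37−17.91) − (31.15−17.18) = 19.46 − 13.97 = 5.49; fold change = 2^-5.49 = 0.022
Smad3: ΔΔCt = (23.18−17.91) − (20.03−17.18) = 5.27 − 2.85 = 2.42; fold change = 2^-2.42 = 0.187
Serp6 has the largest |ΔΔCt| = 5.49.

0.022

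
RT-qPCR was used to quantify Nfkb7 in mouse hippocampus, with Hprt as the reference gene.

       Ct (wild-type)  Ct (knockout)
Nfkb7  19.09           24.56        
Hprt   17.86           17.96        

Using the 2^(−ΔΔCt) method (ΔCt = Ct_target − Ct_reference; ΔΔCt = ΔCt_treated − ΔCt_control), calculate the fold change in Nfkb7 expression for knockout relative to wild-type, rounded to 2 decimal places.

0.02

ΔCt(wild-type) = 19.090 − 17.860 = 1.230
ΔCt(knockout) = 24.560 − 17.960 = 6.600
ΔΔCt = 6.600 − 1.230 = 5.370
Fold change = 2^(−5.370) = 0.024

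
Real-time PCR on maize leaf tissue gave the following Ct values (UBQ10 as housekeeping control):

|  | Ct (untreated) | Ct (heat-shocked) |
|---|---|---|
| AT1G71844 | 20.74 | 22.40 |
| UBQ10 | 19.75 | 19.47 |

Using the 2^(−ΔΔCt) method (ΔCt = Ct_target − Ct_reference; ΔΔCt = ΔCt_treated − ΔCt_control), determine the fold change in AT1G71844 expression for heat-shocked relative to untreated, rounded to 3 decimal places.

ΔCt(untreated) = 20.740 − 19.750 = 0.990
ΔCt(heat-shocked) = 22.400 − 19.470 = 2.930
ΔΔCt = 2.930 − 0.990 = 1.940
Fold change = 2^(−1.940) = 0.2606

0.261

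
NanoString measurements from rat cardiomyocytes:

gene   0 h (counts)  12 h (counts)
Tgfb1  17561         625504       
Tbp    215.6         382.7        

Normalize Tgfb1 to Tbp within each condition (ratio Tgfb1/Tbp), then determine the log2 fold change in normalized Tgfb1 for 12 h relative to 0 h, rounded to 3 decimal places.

4.327

Tgfb1/Tbp (0 h) = 17561 / 215.6 = 81.452
Tgfb1/Tbp (12 h) = 625504 / 382.7 = 1634.4
Fold change = 1634.4 / 81.452 = 20.0665
log2(20.0665) = 4.3267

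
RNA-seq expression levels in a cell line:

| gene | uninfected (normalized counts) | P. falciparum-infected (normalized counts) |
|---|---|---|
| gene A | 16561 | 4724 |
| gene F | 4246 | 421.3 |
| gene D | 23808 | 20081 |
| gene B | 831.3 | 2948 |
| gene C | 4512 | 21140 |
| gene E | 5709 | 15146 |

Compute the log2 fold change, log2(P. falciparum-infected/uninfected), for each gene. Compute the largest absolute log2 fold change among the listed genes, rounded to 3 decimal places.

log2(4724/16561) = -1.810  (gene A)
log2(421.3/4246) = -3.333  (gene F)
log2(20081/23808) = -0.246  (gene D)
log2(2948/831.3) = 1.826  (gene B)
log2(21140/4512) = 2.228  (gene C)
log2(15146/5709) = 1.408  (gene E)
The largest magnitude belongs to gene F.

3.333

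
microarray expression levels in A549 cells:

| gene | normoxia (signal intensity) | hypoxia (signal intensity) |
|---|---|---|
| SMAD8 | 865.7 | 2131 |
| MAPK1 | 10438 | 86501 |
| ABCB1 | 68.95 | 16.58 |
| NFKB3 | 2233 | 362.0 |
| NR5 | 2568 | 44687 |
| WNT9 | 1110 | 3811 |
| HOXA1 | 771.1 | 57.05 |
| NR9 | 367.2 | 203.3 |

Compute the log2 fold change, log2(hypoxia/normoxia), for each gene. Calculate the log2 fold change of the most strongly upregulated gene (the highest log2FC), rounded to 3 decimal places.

4.121

log2(2131/865.7) = 1.300  (SMAD8)
log2(86501/10438) = 3.051  (MAPK1)
log2(16.58/68.95) = -2.056  (ABCB1)
log2(362.0/2233) = -2.625  (NFKB3)
log2(44687/2568) = 4.121  (NR5)
log2(3811/1110) = 1.780  (WNT9)
log2(57.05/771.1) = -3.757  (HOXA1)
log2(203.3/367.2) = -0.853  (NR9)
NR5 is most strongly upregulated.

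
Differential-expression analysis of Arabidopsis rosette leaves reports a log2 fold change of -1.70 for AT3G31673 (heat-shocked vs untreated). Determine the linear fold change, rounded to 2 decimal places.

0.31

Fold change = 2^(-1.70) = 0.308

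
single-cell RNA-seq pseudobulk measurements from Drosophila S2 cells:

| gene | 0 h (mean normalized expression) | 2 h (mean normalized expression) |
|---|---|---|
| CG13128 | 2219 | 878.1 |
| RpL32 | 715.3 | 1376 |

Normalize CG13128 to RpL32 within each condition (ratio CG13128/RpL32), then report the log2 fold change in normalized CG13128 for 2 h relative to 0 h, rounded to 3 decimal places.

CG13128/RpL32 (0 h) = 2219 / 715.3 = 3.1022
CG13128/RpL32 (2 h) = 878.1 / 1376 = 0.63815
Fold change = 0.63815 / 3.1022 = 0.2057
log2(0.2057) = -2.2813

-2.281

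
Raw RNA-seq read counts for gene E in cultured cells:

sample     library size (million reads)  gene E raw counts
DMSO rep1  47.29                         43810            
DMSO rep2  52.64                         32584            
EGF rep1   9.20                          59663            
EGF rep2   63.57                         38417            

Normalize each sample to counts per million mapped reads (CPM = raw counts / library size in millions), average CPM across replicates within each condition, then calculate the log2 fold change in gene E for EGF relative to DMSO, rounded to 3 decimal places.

2.198

CPM(DMSO rep1) = 43810 / 47.29 = 926.4115
CPM(DMSO rep2) = 32584 / 52.64 = 618.9970
CPM(EGF rep1) = 59663 / 9.20 = 6485.1087
CPM(EGF rep2) = 38417 / 63.57 = 604.3259
mean CPM(DMSO) = 772.7042; mean CPM(EGF) = 3544.7173
Fold change = 3544.7173 / 772.7042 = 4.58742
log2(4.58742) = 2.1977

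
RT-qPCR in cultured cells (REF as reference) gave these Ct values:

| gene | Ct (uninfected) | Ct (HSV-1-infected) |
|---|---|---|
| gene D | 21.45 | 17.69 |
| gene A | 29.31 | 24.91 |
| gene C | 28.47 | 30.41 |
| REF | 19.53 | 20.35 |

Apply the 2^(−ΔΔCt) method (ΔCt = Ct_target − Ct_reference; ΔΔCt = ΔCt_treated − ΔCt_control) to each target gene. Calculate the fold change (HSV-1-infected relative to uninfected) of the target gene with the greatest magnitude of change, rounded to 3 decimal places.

37.271

gene D: ΔΔCt = (17.69−20.35) − (21.45−19.53) = -2.66 − 1.92 = -4.58; fold change = 2^4.58 = 23.918
gene A: ΔΔCt = (24.91−20.35) − (29.31−19.53) = 4.56 − 9.78 = -5.22; fold change = 2^5.22 = 37.271
gene C: ΔΔCt = (30.41−20.35) − (28.47−19.53) = 10.06 − 8.94 = 1.12; fold change = 2^-1.12 = 0.460
gene A has the largest |ΔΔCt| = 5.22.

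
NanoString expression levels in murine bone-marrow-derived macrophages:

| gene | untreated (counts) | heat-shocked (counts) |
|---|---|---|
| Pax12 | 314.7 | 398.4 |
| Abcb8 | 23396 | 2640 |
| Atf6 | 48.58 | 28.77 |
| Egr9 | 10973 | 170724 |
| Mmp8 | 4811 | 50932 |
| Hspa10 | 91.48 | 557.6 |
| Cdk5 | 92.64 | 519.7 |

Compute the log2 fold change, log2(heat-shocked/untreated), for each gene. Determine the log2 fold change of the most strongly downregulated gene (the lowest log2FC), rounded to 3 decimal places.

log2(398.4/314.7) = 0.340  (Pax12)
log2(2640/23396) = -3.148  (Abcb8)
log2(28.77/48.58) = -0.756  (Atf6)
log2(170724/10973) = 3.960  (Egr9)
log2(50932/4811) = 3.404  (Mmp8)
log2(557.6/91.48) = 2.608  (Hspa10)
log2(519.7/92.64) = 2.488  (Cdk5)
Abcb8 is most strongly downregulated.

-3.148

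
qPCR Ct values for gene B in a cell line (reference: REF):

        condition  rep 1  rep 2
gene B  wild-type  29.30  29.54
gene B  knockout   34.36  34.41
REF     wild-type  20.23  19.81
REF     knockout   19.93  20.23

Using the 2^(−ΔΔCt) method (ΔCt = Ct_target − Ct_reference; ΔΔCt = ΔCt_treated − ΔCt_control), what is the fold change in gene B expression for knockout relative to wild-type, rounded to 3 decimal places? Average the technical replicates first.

0.033

Mean Ct: gene B wild-type 29.420; gene B knockout 34.385; REF wild-type 20.020; REF knockout 20.080
ΔCt(wild-type) = 29.420 − 20.020 = 9.400
ΔCt(knockout) = 34.385 − 20.080 = 14.305
ΔΔCt = 14.305 − 9.400 = 4.905
Fold change = 2^(−4.905) = 0.0334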